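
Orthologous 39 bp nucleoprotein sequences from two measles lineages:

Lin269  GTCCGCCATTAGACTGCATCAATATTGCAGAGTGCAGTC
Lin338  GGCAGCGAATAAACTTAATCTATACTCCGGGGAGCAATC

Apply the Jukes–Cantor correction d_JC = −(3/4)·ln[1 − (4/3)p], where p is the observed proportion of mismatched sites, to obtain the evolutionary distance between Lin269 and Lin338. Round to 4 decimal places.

0.4885

The sequences differ at positions 2 (T/G), 4 (C/A), 7 (C/G), 9 (T/A), 12 (G/A), 16 (G/T), 17 (C/A), 21 (A/T), 25 (T/C), 27 (G/C), 29 (A/G), 31 (A/G), 33 (T/A), 37 (G/A).
p = 14/39 = 0.358974.
d = −0.75 · ln(1 − (4/3)·0.358974) = −0.75 · ln(0.521368) = −0.75 · (-0.651299) = 0.4885.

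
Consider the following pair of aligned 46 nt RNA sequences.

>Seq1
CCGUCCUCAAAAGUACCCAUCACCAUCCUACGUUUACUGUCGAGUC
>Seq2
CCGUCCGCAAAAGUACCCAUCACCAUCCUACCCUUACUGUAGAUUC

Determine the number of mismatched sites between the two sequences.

5

Differing sites — 7:U/G; 32:G/C; 33:U/C; 41:C/A; 44:G/U.
That gives 5 mismatches out of 46 aligned sites, so the Hamming distance is 5.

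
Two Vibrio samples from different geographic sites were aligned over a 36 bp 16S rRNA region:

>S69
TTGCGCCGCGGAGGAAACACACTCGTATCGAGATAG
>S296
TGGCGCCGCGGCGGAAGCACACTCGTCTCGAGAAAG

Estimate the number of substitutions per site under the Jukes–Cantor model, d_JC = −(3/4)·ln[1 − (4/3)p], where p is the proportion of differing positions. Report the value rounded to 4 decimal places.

Mismatches occur at site 2 (T→G), site 12 (A→C), site 17 (A→G), site 27 (A→C), site 34 (T→A).
p = 5/36 = 0.138889.
d = −0.75 · ln(1 − (4/3)·0.138889) = −0.75 · ln(0.814815) = −0.75 · (-0.204794) = 0.1536.

0.1536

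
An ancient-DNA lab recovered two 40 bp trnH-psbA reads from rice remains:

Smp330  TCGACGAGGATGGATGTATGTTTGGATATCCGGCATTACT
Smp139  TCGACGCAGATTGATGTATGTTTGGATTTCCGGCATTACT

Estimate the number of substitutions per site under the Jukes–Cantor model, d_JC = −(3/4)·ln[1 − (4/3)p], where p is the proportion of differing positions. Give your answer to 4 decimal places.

Differing sites — 7:A/C; 8:G/A; 12:G/T; 28:A/T.
p = 4/40 = 0.100000.
d = −0.75 · ln(1 − (4/3)·0.100000) = −0.75 · ln(0.866667) = −0.75 · (-0.143100) = 0.1073.

0.1073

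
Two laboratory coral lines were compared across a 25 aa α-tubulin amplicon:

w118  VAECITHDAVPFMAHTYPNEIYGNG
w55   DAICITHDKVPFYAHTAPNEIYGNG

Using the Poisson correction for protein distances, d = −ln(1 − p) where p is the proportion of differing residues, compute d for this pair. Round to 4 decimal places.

0.2231

Mismatches occur at site 1 (V/D), site 3 (E/I), site 9 (A/K), site 13 (M/Y), site 17 (Y/A).
p = 5/25 = 0.200000.
d = −ln(1 − 0.200000) = −ln(0.800000) = 0.2231.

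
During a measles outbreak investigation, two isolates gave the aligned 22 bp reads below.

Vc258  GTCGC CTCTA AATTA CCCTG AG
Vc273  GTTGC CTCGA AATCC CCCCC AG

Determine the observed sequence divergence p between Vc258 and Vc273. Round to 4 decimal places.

0.2727

The sequences differ at positions 3 (C/T), 9 (T/G), 14 (T/C), 15 (A/C), 19 (T/C), 20 (G/C).
There are 6 differences over 22 sites, so p = 6/22 = 0.2727.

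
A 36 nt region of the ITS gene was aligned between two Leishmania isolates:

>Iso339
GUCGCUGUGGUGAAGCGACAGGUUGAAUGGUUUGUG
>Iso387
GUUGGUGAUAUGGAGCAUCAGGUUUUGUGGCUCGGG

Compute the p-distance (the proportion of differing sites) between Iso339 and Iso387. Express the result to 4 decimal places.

0.3889

Differing sites — 3:C/U; 5:C/G; 8:U/A; 9:G/U; 10:G/A; 13:A/G; 17:G/A; 18:A/U; 25:G/U; 26:A/U; 27:A/G; 31:U/C; 33:U/C; 35:U/G.
There are 14 differences over 36 sites, so p = 14/36 = 0.3889.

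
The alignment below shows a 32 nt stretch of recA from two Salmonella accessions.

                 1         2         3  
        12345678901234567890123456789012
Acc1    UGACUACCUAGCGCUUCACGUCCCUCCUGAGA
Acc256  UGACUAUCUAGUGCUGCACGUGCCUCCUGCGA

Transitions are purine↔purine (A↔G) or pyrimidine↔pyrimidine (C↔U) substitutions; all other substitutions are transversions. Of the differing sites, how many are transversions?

3

Mismatches occur at site 7 (C/U, transition), site 12 (C/U, transition), site 16 (U/G, transversion), site 22 (C/G, transversion), site 30 (A/C, transversion).
Of the 5 differences, 2 transitions and 3 transversions, so the answer is 3.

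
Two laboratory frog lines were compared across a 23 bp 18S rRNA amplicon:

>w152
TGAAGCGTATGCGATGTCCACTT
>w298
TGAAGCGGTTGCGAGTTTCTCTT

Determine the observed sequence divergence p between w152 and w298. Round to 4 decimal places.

0.2609

Differing sites — 8:T/G; 9:A/T; 15:T/G; 16:G/T; 18:C/T; 20:A/T.
There are 6 differences over 23 sites, so p = 6/23 = 0.2609.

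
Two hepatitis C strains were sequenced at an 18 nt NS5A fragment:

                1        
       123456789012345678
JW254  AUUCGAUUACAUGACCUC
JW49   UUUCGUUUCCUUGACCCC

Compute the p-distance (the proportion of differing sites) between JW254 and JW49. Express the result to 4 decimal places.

0.2778

Differing sites — 1:A/U; 6:A/U; 9:A/C; 11:A/U; 17:U/C.
There are 5 differences over 18 sites, so p = 5/18 = 0.2778.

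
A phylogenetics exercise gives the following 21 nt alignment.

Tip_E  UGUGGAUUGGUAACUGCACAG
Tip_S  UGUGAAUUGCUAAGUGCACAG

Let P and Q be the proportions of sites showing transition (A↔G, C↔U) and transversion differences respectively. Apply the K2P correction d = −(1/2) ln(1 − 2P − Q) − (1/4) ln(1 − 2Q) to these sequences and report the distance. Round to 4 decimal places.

0.1585

Differing sites — 5:G/A (Ti); 10:G/C (Tv); 14:C/G (Tv).
Of the 3 differences, 1 transition and 2 transversions over 21 sites: P = 1/21 = 0.047619, Q = 2/21 = 0.095238.
d = −0.5·ln(0.809524) − 0.25·ln(0.809524) = −0.5·(-0.211309) − 0.25·(-0.211309) = 0.1585.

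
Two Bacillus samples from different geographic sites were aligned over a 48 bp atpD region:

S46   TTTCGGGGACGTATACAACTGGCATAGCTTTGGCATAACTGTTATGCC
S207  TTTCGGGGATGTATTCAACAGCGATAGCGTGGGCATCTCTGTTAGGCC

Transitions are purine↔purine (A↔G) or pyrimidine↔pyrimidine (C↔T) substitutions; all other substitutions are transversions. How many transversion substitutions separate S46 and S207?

The sequences differ at positions 10 (C/T, transition), 15 (A/T, transversion), 20 (T/A, transversion), 22 (G/C, transversion), 23 (C/G, transversion), 29 (T/G, transversion), 31 (T/G, transversion), 37 (A/C, transversion), 38 (A/T, transversion), 45 (T/G, transversion).
Of the 10 differences, 1 transition and 9 transversions, so the answer is 9.

9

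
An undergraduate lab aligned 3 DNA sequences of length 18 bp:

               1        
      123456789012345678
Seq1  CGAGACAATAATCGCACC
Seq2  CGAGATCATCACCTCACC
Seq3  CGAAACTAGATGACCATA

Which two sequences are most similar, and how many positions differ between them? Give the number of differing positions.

5

Pairwise Hamming distances:
  Seq1 vs Seq2: 5
  Seq1 vs Seq3: 9
  Seq2 vs Seq3: 11
The smallest is 5, between Seq1 and Seq2.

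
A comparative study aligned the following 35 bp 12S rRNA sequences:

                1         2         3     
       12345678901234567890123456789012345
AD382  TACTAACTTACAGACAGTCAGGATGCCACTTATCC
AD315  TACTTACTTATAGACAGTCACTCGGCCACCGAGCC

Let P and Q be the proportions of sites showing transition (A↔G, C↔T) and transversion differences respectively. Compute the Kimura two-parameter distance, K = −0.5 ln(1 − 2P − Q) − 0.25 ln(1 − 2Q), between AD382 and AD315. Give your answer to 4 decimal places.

Differing sites — 5:A/T (Tv); 11:C/T (Ti); 21:G/C (Tv); 22:G/T (Tv); 23:A/C (Tv); 24:T/G (Tv); 30:T/C (Ti); 31:T/G (Tv); 33:T/G (Tv).
Of the 9 differences, 2 transitions and 7 transversions over 35 sites: P = 2/35 = 0.057143, Q = 7/35 = 0.200000.
d = −0.5·ln(0.685714) − 0.25·ln(0.600000) = −0.5·(-0.377295) − 0.25·(-0.510826) = 0.3164.

0.3164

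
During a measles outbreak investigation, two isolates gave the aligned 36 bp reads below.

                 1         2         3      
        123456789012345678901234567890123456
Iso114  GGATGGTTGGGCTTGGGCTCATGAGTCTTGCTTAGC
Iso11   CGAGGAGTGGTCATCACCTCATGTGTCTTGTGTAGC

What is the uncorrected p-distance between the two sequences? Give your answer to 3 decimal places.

0.333

The sequences differ at positions 1 (G/C), 4 (T/G), 6 (G/A), 7 (T/G), 11 (G/T), 13 (T/A), 15 (G/C), 16 (G/A), 17 (G/C), 24 (A/T), 31 (C/T), 32 (T/G).
There are 12 differences over 36 sites, so p = 12/36 = 0.333.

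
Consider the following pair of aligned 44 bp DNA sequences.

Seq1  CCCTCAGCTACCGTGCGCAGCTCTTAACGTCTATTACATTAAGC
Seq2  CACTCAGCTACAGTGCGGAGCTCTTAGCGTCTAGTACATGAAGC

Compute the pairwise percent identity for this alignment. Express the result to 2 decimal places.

86.36%

The sequences differ at positions 2 (C/A), 12 (C/A), 18 (C/G), 27 (A/G), 34 (T/G), 40 (T/G).
38 of the 44 sites match, so the percent identity is 38/44 × 100 = 86.36%.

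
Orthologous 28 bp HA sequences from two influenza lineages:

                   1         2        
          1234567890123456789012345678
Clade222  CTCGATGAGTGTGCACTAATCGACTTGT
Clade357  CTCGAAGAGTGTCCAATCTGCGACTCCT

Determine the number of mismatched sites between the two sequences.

Differing sites — 6:T/A; 13:G/C; 16:C/A; 18:A/C; 19:A/T; 20:T/G; 26:T/C; 27:G/C.
That gives 8 mismatches out of 28 aligned sites, so the Hamming distance is 8.

8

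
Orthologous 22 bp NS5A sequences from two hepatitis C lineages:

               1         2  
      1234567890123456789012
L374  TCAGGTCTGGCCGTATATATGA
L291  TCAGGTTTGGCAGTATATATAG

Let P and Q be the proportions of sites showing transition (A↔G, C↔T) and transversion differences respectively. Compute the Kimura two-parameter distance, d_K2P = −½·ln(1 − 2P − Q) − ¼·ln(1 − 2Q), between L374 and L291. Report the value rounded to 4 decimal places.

The sequences differ at positions 7 (C/T, transition), 12 (C/A, transversion), 21 (G/A, transition), 22 (A/G, transition).
Of the 4 differences, 3 transitions and 1 transversion over 22 sites: P = 3/22 = 0.136364, Q = 1/22 = 0.045455.
d = −0.5·ln(0.681817) − 0.25·ln(0.909090) = −0.5·(-0.382994) − 0.25·(-0.095311) = 0.2153.

0.2153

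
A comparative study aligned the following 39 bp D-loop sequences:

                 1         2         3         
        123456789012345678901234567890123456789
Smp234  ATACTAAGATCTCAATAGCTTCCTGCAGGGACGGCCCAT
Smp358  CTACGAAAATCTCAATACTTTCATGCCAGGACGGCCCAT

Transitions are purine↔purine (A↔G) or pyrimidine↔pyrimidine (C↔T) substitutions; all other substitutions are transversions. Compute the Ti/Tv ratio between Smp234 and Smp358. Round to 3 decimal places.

0.600

Differing sites — 1:A/C (Tv); 5:T/G (Tv); 8:G/A (Ti); 18:G/C (Tv); 19:C/T (Ti); 23:C/A (Tv); 27:A/C (Tv); 28:G/A (Ti).
Of the 8 differences, 3 transitions and 5 transversions, so Ti/Tv = 3/5 = 0.600.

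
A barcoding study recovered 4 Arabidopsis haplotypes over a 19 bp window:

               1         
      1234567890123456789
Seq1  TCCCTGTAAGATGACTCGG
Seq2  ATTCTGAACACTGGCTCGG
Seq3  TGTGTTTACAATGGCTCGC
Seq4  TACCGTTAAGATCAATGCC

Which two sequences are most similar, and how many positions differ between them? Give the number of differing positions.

7

Pairwise Hamming distances:
  Seq1 vs Seq2: 8
  Seq1 vs Seq3: 8
  Seq1 vs Seq4: 8
  Seq2 vs Seq3: 7
  Seq2 vs Seq4: 15
  Seq3 vs Seq4: 11
The smallest is 7, between Seq2 and Seq3.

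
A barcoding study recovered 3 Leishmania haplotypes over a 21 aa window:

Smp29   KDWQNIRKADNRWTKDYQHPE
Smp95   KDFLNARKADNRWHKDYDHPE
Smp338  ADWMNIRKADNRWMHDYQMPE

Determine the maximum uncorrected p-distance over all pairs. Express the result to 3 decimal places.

Pairwise Hamming distances:
  Smp29 vs Smp95: 5
  Smp29 vs Smp338: 5
  Smp95 vs Smp338: 8
The largest is 8 mismatches, between Smp95 and Smp338; p = 8/21 = 0.381.

0.381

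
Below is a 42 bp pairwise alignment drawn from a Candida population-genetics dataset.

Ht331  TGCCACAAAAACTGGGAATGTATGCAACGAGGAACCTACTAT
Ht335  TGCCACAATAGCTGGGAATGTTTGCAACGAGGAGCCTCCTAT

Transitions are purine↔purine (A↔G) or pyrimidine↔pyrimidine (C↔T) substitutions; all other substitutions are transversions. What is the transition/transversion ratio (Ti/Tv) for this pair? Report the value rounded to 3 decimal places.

The sequences differ at positions 9 (A/T, transversion), 11 (A/G, transition), 22 (A/T, transversion), 34 (A/G, transition), 38 (A/C, transversion).
Of the 5 differences, 2 transitions and 3 transversions, so Ti/Tv = 2/3 = 0.667.

0.667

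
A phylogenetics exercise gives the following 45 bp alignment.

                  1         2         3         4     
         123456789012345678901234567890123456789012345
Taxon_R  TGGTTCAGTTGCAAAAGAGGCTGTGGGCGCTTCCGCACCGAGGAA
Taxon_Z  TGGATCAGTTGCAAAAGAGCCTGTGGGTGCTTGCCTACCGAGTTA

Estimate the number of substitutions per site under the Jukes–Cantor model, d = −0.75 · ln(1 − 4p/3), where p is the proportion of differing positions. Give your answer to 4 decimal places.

Differing sites — 4:T/A; 20:G/C; 28:C/T; 33:C/G; 35:G/C; 36:C/T; 43:G/T; 44:A/T.
p = 8/45 = 0.177778.
d = −0.75 · ln(1 − (4/3)·0.177778) = −0.75 · ln(0.762963) = −0.75 · (-0.270546) = 0.2029.

0.2029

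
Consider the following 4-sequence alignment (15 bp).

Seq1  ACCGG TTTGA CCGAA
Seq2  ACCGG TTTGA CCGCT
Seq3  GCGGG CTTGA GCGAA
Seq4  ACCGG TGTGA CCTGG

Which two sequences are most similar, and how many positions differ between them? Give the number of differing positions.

2

Pairwise Hamming distances:
  Seq1 vs Seq2: 2
  Seq1 vs Seq3: 4
  Seq1 vs Seq4: 4
  Seq2 vs Seq3: 6
  Seq2 vs Seq4: 4
  Seq3 vs Seq4: 8
The smallest is 2, between Seq1 and Seq2.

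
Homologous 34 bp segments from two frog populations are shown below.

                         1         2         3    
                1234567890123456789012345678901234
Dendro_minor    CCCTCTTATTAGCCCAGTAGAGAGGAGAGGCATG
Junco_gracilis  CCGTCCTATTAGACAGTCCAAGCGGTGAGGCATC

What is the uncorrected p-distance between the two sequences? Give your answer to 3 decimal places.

The sequences differ at positions 3 (C/G), 6 (T/C), 13 (C/A), 15 (C/A), 16 (A/G), 17 (G/T), 18 (T/C), 19 (A/C), 20 (G/A), 23 (A/C), 26 (A/T), 34 (G/C).
There are 12 differences over 34 sites, so p = 12/34 = 0.353.

0.353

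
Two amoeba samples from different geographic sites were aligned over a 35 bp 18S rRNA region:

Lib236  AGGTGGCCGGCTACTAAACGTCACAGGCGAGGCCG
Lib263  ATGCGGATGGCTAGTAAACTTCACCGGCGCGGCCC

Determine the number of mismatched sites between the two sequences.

Differing sites — 2:G/T; 4:T/C; 7:C/A; 8:C/T; 14:C/G; 20:G/T; 25:A/C; 30:A/C; 35:G/C.
That gives 9 mismatches out of 35 aligned sites, so the Hamming distance is 9.

9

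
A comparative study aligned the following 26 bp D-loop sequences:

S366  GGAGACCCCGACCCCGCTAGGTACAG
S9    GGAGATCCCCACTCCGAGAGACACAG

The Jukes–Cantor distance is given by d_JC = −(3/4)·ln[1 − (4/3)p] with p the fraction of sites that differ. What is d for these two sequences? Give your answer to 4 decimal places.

Differing sites — 6:C/T; 10:G/C; 13:C/T; 17:C/A; 18:T/G; 21:G/A; 22:T/C.
p = 7/26 = 0.269231.
d = −0.75 · ln(1 − (4/3)·0.269231) = −0.75 · ln(0.641025) = −0.75 · (-0.444687) = 0.3335.

0.3335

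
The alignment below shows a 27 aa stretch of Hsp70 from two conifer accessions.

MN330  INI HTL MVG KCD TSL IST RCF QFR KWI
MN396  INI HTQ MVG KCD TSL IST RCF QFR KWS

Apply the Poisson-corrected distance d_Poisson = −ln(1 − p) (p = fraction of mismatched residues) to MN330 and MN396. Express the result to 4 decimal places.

0.0770

Mismatches occur at site 6 (L↔Q), site 27 (I↔S).
p = 2/27 = 0.074074.
d = −ln(1 − 0.074074) = −ln(0.925926) = 0.0770.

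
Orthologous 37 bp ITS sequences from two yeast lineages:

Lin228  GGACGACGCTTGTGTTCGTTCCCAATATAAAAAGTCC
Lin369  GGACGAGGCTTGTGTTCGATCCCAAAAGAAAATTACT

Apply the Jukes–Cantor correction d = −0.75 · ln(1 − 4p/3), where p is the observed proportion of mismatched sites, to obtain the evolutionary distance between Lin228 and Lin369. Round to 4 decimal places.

The sequences differ at positions 7 (C/G), 19 (T/A), 26 (T/A), 28 (T/G), 33 (A/T), 34 (G/T), 35 (T/A), 37 (C/T).
p = 8/37 = 0.216216.
d = −0.75 · ln(1 − (4/3)·0.216216) = −0.75 · ln(0.711712) = −0.75 · (-0.340082) = 0.2551.

0.2551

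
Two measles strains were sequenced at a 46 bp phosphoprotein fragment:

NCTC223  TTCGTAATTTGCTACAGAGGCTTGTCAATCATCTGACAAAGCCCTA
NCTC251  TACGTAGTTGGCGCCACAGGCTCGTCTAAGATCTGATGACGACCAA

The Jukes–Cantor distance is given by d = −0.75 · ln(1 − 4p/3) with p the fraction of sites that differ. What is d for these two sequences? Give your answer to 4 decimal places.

0.4279

Mismatches occur at site 2 (T→A), site 7 (A→G), site 10 (T→G), site 13 (T→G), site 14 (A→C), site 17 (G→C), site 23 (T→C), site 27 (A→T), site 29 (T→A), site 30 (C→G), site 37 (C→T), site 38 (A→G), site 40 (A→C), site 42 (C→A), site 45 (T→A).
p = 15/46 = 0.326087.
d = −0.75 · ln(1 − (4/3)·0.326087) = −0.75 · ln(0.565217) = −0.75 · (-0.570546) = 0.4279.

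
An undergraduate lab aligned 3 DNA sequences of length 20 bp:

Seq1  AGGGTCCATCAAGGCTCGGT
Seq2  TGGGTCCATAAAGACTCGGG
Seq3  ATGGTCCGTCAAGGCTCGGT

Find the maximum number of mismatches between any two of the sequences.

6

Pairwise Hamming distances:
  Seq1 vs Seq2: 4
  Seq1 vs Seq3: 2
  Seq2 vs Seq3: 6
The largest is 6, between Seq2 and Seq3.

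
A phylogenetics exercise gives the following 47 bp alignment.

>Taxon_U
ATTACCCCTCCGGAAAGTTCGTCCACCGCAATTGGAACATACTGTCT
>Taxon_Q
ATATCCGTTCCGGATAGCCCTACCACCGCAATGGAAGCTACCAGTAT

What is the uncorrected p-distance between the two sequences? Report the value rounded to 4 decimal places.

0.3617

Differing sites — 3:T/A; 4:A/T; 7:C/G; 8:C/T; 15:A/T; 18:T/C; 19:T/C; 21:G/T; 22:T/A; 33:T/G; 35:G/A; 37:A/G; 39:A/T; 40:T/A; 41:A/C; 43:T/A; 46:C/A.
There are 17 differences over 47 sites, so p = 17/47 = 0.3617.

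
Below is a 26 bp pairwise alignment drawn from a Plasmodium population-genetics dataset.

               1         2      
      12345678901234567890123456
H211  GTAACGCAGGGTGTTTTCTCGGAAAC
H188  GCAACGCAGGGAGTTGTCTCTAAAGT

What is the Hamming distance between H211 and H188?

The sequences differ at positions 2 (T/C), 12 (T/A), 16 (T/G), 21 (G/T), 22 (G/A), 25 (A/G), 26 (C/T).
That gives 7 mismatches out of 26 aligned sites, so the Hamming distance is 7.

7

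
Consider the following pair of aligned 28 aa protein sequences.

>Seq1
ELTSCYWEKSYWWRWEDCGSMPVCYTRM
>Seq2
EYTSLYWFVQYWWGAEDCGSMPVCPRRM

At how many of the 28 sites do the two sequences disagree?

The sequences differ at positions 2 (L/Y), 5 (C/L), 8 (E/F), 9 (K/V), 10 (S/Q), 14 (R/G), 15 (W/A), 25 (Y/P), 26 (T/R).
That gives 9 mismatches out of 28 aligned sites, so the Hamming distance is 9.

9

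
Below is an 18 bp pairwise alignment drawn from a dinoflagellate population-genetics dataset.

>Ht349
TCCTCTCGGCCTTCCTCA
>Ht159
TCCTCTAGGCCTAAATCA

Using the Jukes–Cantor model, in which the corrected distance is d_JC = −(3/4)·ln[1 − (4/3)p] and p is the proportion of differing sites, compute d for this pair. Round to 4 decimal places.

Mismatches occur at site 7 (C↔A), site 13 (T↔A), site 14 (C↔A), site 15 (C↔A).
p = 4/18 = 0.222222.
d = −0.75 · ln(1 − (4/3)·0.222222) = −0.75 · ln(0.703704) = −0.75 · (-0.351397) = 0.2635.

0.2635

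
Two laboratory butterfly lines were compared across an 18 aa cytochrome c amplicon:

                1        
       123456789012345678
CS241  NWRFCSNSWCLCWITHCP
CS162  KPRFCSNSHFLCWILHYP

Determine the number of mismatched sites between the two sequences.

Mismatches occur at site 1 (N↔K), site 2 (W↔P), site 9 (W↔H), site 10 (C↔F), site 15 (T↔L), site 17 (C↔Y).
That gives 6 mismatches out of 18 aligned sites, so the Hamming distance is 6.

6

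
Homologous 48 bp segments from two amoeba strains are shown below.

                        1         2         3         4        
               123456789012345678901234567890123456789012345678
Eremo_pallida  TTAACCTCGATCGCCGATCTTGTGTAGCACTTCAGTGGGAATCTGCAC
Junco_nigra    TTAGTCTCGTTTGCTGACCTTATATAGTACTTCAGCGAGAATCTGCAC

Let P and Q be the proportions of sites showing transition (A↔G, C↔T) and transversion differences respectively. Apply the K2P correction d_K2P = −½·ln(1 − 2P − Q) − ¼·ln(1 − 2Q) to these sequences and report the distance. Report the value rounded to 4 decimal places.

0.2983

The sequences differ at positions 4 (A/G, transition), 5 (C/T, transition), 10 (A/T, transversion), 12 (C/T, transition), 15 (C/T, transition), 18 (T/C, transition), 22 (G/A, transition), 24 (G/A, transition), 28 (C/T, transition), 36 (T/C, transition), 38 (G/A, transition).
Of the 11 differences, 10 transitions and 1 transversion over 48 sites: P = 10/48 = 0.208333, Q = 1/48 = 0.020833.
d = −0.5·ln(0.562501) − 0.25·ln(0.958334) = −0.5·(-0.575362) − 0.25·(-0.042559) = 0.2983.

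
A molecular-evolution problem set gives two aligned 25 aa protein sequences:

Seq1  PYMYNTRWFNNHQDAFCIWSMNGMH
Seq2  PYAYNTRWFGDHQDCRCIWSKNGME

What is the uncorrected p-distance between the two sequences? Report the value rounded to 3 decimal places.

0.280

Mismatches occur at site 3 (M↔A), site 10 (N↔G), site 11 (N↔D), site 15 (A↔C), site 16 (F↔R), site 21 (M↔K), site 25 (H↔E).
There are 7 differences over 25 sites, so p = 7/25 = 0.280.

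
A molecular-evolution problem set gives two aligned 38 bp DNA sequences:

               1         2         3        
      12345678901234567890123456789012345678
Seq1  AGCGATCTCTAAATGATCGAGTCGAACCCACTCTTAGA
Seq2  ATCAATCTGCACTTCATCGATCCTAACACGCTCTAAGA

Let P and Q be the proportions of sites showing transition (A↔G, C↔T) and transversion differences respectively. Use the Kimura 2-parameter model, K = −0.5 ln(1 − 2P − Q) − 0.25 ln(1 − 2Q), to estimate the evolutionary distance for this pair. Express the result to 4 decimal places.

0.4570

Differing sites — 2:G/T (Tv); 4:G/A (Ti); 9:C/G (Tv); 10:T/C (Ti); 12:A/C (Tv); 13:A/T (Tv); 15:G/C (Tv); 21:G/T (Tv); 22:T/C (Ti); 24:G/T (Tv); 28:C/A (Tv); 30:A/G (Ti); 35:T/A (Tv).
Of the 13 differences, 4 transitions and 9 transversions over 38 sites: P = 4/38 = 0.105263, Q = 9/38 = 0.236842.
d = −0.5·ln(0.552632) − 0.25·ln(0.526316) = −0.5·(-0.593063) − 0.25·(-0.641853) = 0.4570.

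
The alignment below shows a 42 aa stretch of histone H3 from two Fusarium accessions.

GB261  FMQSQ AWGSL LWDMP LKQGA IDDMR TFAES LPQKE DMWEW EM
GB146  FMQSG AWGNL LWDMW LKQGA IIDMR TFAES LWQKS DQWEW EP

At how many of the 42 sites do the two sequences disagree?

8

The sequences differ at positions 5 (Q/G), 9 (S/N), 15 (P/W), 22 (D/I), 32 (P/W), 35 (E/S), 37 (M/Q), 42 (M/P).
That gives 8 mismatches out of 42 aligned sites, so the Hamming distance is 8.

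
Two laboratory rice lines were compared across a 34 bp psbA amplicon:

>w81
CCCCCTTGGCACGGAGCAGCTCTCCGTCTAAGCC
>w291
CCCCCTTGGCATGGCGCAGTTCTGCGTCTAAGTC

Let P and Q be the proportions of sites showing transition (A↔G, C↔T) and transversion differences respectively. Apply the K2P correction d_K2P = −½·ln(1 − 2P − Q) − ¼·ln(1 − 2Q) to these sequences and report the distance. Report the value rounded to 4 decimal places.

0.1654

Differing sites — 12:C/T (Ti); 15:A/C (Tv); 20:C/T (Ti); 24:C/G (Tv); 33:C/T (Ti).
Of the 5 differences, 3 transitions and 2 transversions over 34 sites: P = 3/34 = 0.088235, Q = 2/34 = 0.058824.
d = −0.5·ln(0.764706) − 0.25·ln(0.882352) = −0.5·(-0.268264) − 0.25·(-0.125164) = 0.1654.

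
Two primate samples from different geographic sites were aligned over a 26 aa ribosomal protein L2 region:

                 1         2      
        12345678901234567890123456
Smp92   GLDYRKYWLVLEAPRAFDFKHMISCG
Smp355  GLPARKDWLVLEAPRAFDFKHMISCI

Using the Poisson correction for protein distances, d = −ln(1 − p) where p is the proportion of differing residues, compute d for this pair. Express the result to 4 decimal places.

Mismatches occur at site 3 (D↔P), site 4 (Y↔A), site 7 (Y↔D), site 26 (G↔I).
p = 4/26 = 0.153846.
d = −ln(1 − 0.153846) = −ln(0.846154) = 0.1671.

0.1671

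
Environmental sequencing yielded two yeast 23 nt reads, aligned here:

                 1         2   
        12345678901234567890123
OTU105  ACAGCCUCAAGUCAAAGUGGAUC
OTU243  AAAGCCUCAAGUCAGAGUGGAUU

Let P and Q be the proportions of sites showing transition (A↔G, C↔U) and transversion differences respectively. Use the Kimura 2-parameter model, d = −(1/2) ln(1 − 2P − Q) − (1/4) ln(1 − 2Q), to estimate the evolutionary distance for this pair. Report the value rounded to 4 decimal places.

0.1453

Differing sites — 2:C/A (Tv); 15:A/G (Ti); 23:C/U (Ti).
Of the 3 differences, 2 transitions and 1 transversion over 23 sites: P = 2/23 = 0.086957, Q = 1/23 = 0.043478.
d = −0.5·ln(0.782608) − 0.25·ln(0.913044) = −0.5·(-0.245123) − 0.25·(-0.090971) = 0.1453.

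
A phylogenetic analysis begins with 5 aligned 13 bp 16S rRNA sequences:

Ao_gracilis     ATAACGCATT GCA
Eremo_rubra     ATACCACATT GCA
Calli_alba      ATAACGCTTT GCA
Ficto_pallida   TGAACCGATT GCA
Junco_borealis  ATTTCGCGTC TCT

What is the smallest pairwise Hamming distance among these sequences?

Pairwise Hamming distances:
  Ao_gracilis vs Eremo_rubra: 2
  Ao_gracilis vs Calli_alba: 1
  Ao_gracilis vs Ficto_pallida: 4
  Ao_gracilis vs Junco_borealis: 6
  Eremo_rubra vs Calli_alba: 3
  Eremo_rubra vs Ficto_pallida: 5
  Eremo_rubra vs Junco_borealis: 7
  Calli_alba vs Ficto_pallida: 5
  Calli_alba vs Junco_borealis: 6
  Ficto_pallida vs Junco_borealis: 10
The smallest is 1, between Ao_gracilis and Calli_alba.

1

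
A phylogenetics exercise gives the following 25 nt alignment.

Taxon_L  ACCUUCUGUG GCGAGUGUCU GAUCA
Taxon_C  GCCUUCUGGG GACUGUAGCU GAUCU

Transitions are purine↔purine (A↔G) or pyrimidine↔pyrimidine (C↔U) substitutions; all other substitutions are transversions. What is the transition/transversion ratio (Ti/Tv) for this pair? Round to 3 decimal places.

0.333

Differing sites — 1:A/G (Ti); 9:U/G (Tv); 12:C/A (Tv); 13:G/C (Tv); 14:A/U (Tv); 17:G/A (Ti); 18:U/G (Tv); 25:A/U (Tv).
Of the 8 differences, 2 transitions and 6 transversions, so Ti/Tv = 2/6 = 0.333.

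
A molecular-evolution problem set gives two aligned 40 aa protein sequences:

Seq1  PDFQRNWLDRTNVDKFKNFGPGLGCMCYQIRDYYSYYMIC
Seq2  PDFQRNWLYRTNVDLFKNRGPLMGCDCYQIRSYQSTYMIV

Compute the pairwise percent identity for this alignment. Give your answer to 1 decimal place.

The sequences differ at positions 9 (D/Y), 15 (K/L), 19 (F/R), 22 (G/L), 23 (L/M), 26 (M/D), 32 (D/S), 34 (Y/Q), 36 (Y/T), 40 (C/V).
30 of the 40 sites match, so the percent identity is 30/40 × 100 = 75.0%.

75.0%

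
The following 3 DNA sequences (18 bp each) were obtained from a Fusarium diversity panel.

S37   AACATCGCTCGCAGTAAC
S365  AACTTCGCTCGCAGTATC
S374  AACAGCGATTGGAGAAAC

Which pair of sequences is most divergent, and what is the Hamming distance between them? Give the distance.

7

Pairwise Hamming distances:
  S37 vs S365: 2
  S37 vs S374: 5
  S365 vs S374: 7
The largest is 7, between S365 and S374.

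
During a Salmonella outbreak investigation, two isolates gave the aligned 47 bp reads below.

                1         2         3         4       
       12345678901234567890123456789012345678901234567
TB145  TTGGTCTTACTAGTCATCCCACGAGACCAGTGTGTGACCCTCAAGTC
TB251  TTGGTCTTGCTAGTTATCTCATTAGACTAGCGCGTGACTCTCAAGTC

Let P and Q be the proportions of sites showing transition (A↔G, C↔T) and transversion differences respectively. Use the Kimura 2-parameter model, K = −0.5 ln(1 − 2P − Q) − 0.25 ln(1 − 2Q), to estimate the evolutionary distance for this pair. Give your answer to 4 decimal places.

The sequences differ at positions 9 (A/G, transition), 15 (C/T, transition), 19 (C/T, transition), 22 (C/T, transition), 23 (G/T, transversion), 28 (C/T, transition), 31 (T/C, transition), 33 (T/C, transition), 39 (C/T, transition).
Of the 9 differences, 8 transitions and 1 transversion over 47 sites: P = 8/47 = 0.170213, Q = 1/47 = 0.021277.
d = −0.5·ln(0.638297) − 0.25·ln(0.957446) = −0.5·(-0.448952) − 0.25·(-0.043486) = 0.2353.

0.2353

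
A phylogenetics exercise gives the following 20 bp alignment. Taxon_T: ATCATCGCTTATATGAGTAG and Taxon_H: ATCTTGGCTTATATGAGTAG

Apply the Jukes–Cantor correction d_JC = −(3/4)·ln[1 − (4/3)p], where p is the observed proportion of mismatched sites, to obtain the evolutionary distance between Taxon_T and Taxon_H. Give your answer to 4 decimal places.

0.1073

Mismatches occur at site 4 (A→T), site 6 (C→G).
p = 2/20 = 0.100000.
d = −0.75 · ln(1 − (4/3)·0.100000) = −0.75 · ln(0.866667) = −0.75 · (-0.143100) = 0.1073.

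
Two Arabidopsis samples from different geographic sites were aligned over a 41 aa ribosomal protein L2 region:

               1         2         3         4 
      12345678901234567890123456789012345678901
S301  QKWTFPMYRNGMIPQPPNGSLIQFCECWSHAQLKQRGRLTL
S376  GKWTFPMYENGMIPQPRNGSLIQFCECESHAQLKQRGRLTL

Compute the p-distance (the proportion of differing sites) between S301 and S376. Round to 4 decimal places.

0.0976

Differing sites — 1:Q/G; 9:R/E; 17:P/R; 28:W/E.
There are 4 differences over 41 sites, so p = 4/41 = 0.0976.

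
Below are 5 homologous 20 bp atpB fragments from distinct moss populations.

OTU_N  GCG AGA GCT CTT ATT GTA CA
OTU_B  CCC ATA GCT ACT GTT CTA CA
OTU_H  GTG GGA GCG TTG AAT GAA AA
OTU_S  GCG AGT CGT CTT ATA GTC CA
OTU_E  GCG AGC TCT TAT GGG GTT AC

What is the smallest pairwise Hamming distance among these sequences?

Pairwise Hamming distances:
  OTU_N vs OTU_B: 7
  OTU_N vs OTU_H: 8
  OTU_N vs OTU_S: 5
  OTU_N vs OTU_E: 10
  OTU_B vs OTU_H: 14
  OTU_B vs OTU_S: 12
  OTU_B vs OTU_E: 13
  OTU_H vs OTU_S: 13
  OTU_H vs OTU_E: 13
  OTU_S vs OTU_E: 11
The smallest is 5, between OTU_N and OTU_S.

5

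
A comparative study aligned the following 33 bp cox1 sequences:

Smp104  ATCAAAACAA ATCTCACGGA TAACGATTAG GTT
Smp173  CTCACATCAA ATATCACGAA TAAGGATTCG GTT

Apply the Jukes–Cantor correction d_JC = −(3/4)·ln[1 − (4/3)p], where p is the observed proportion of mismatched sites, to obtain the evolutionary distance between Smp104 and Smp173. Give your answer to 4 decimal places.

Mismatches occur at site 1 (A↔C), site 5 (A↔C), site 7 (A↔T), site 13 (C↔A), site 19 (G↔A), site 24 (C↔G), site 29 (A↔C).
p = 7/33 = 0.212121.
d = −0.75 · ln(1 − (4/3)·0.212121) = −0.75 · ln(0.717172) = −0.75 · (-0.332440) = 0.2493.

0.2493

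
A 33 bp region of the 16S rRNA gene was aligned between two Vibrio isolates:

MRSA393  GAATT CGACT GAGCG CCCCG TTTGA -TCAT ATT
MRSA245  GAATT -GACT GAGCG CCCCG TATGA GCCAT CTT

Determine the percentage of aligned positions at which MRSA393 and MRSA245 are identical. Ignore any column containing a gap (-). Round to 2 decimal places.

90.32%

Excluding the 2 gap columns leaves 31 comparable sites.
Mismatches occur at site 22 (T/A), site 27 (T/C), site 31 (A/C).
28 of the 31 comparable sites match, so the percent identity is 28/31 × 100 = 90.32%.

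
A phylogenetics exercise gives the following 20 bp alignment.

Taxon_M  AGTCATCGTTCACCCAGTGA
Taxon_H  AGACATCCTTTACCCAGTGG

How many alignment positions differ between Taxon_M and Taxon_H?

Mismatches occur at site 3 (T/A), site 8 (G/C), site 11 (C/T), site 20 (A/G).
That gives 4 mismatches out of 20 aligned sites, so the Hamming distance is 4.

4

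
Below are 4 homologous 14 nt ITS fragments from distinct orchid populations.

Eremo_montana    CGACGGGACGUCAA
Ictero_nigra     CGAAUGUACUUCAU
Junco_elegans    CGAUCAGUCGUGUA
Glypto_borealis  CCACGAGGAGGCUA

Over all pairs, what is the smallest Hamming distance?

5

Pairwise Hamming distances:
  Eremo_montana vs Ictero_nigra: 5
  Eremo_montana vs Junco_elegans: 6
  Eremo_montana vs Glypto_borealis: 6
  Ictero_nigra vs Junco_elegans: 9
  Ictero_nigra vs Glypto_borealis: 11
  Junco_elegans vs Glypto_borealis: 7
The smallest is 5, between Eremo_montana and Ictero_nigra.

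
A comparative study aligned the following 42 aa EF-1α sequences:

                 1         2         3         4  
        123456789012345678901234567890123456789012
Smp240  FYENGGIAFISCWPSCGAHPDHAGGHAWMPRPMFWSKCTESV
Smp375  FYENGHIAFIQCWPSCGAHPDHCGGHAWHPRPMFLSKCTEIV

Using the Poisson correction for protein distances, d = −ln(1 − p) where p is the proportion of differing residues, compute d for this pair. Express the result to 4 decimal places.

Mismatches occur at site 6 (G→H), site 11 (S→Q), site 23 (A→C), site 29 (M→H), site 35 (W→L), site 41 (S→I).
p = 6/42 = 0.142857.
d = −ln(1 − 0.142857) = −ln(0.857143) = 0.1542.

0.1542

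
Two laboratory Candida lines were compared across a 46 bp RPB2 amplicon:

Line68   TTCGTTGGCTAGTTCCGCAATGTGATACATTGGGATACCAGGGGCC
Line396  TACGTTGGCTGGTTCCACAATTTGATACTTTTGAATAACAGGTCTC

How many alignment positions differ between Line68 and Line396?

11

Differing sites — 2:T/A; 11:A/G; 17:G/A; 22:G/T; 29:A/T; 32:G/T; 34:G/A; 38:C/A; 43:G/T; 44:G/C; 45:C/T.
That gives 11 mismatches out of 46 aligned sites, so the Hamming distance is 11.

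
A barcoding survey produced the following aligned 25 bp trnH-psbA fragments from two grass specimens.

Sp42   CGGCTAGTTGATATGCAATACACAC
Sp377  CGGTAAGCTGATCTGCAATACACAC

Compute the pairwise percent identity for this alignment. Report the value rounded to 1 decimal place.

Differing sites — 4:C/T; 5:T/A; 8:T/C; 13:A/C.
21 of the 25 sites match, so the percent identity is 21/25 × 100 = 84.0%.

84.0%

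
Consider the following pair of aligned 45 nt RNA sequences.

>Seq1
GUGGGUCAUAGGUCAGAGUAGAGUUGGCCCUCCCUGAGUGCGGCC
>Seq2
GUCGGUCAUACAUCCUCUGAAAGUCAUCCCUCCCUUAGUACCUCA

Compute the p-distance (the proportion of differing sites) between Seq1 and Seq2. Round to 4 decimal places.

0.3778

Mismatches occur at site 3 (G→C), site 11 (G→C), site 12 (G→A), site 15 (A→C), site 16 (G→U), site 17 (A→C), site 18 (G→U), site 19 (U→G), site 21 (G→A), site 25 (U→C), site 26 (G→A), site 27 (G→U), site 36 (G→U), site 40 (G→A), site 42 (G→C), site 43 (G→U), site 45 (C→A).
There are 17 differences over 45 sites, so p = 17/45 = 0.3778.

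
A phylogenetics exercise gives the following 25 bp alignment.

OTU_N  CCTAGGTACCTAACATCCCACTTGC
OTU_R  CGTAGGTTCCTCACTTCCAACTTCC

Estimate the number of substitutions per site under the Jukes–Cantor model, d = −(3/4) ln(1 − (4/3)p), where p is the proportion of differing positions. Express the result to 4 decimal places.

Mismatches occur at site 2 (C↔G), site 8 (A↔T), site 12 (A↔C), site 15 (A↔T), site 19 (C↔A), site 24 (G↔C).
p = 6/25 = 0.240000.
d = −0.75 · ln(1 − (4/3)·0.240000) = −0.75 · ln(0.680000) = −0.75 · (-0.385662) = 0.2892.

0.2892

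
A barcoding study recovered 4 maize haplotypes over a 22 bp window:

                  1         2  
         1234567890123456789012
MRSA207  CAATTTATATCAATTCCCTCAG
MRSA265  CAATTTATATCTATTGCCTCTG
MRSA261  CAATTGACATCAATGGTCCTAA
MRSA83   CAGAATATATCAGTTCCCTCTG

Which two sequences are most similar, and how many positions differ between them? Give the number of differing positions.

Pairwise Hamming distances:
  MRSA207 vs MRSA265: 3
  MRSA207 vs MRSA261: 8
  MRSA207 vs MRSA83: 5
  MRSA265 vs MRSA261: 9
  MRSA265 vs MRSA83: 6
  MRSA261 vs MRSA83: 13
The smallest is 3, between MRSA207 and MRSA265.

3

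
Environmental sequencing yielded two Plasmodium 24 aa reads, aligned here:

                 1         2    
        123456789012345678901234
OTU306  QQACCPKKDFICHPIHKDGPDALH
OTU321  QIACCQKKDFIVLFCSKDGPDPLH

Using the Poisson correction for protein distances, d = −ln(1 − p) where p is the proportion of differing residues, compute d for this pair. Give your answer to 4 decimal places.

The sequences differ at positions 2 (Q/I), 6 (P/Q), 12 (C/V), 13 (H/L), 14 (P/F), 15 (I/C), 16 (H/S), 22 (A/P).
p = 8/24 = 0.333333.
d = −ln(1 − 0.333333) = −ln(0.666667) = 0.4055.

0.4055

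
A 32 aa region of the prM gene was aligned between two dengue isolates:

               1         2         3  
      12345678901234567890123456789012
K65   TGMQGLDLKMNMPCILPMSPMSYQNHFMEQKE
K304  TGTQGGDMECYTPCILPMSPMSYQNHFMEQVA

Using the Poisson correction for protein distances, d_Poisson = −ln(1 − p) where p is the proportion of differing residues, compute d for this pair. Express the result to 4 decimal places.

Mismatches occur at site 3 (M/T), site 6 (L/G), site 8 (L/M), site 9 (K/E), site 10 (M/C), site 11 (N/Y), site 12 (M/T), site 31 (K/V), site 32 (E/A).
p = 9/32 = 0.281250.
d = −ln(1 − 0.281250) = −ln(0.718750) = 0.3302.

0.3302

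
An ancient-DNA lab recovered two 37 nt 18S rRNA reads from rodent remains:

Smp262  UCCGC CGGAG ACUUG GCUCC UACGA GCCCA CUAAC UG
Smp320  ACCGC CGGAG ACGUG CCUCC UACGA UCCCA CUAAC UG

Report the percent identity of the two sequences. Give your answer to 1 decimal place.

Differing sites — 1:U/A; 13:U/G; 16:G/C; 26:G/U.
33 of the 37 sites match, so the percent identity is 33/37 × 100 = 89.2%.

89.2%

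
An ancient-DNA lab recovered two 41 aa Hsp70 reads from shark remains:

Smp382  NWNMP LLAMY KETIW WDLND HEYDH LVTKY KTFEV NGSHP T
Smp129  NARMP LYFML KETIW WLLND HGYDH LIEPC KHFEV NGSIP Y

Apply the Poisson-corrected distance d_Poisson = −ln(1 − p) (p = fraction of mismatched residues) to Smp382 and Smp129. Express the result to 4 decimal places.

The sequences differ at positions 2 (W/A), 3 (N/R), 7 (L/Y), 8 (A/F), 10 (Y/L), 17 (D/L), 22 (E/G), 27 (V/I), 28 (T/E), 29 (K/P), 30 (Y/C), 32 (T/H), 39 (H/I), 41 (T/Y).
p = 14/41 = 0.341463.
d = −ln(1 − 0.341463) = −ln(0.658537) = 0.4177.

0.4177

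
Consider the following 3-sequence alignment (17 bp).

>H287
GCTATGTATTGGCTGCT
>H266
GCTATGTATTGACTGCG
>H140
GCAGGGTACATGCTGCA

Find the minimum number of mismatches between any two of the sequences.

2

Pairwise Hamming distances:
  H287 vs H266: 2
  H287 vs H140: 7
  H266 vs H140: 8
The smallest is 2, between H287 and H266.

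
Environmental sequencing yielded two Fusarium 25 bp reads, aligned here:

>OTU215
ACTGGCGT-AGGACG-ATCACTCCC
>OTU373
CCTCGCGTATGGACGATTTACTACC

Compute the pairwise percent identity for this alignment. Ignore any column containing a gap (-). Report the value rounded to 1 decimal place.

Excluding the 2 gap columns leaves 23 comparable sites.
Differing sites — 1:A/C; 4:G/C; 10:A/T; 17:A/T; 19:C/T; 23:C/A.
17 of the 23 comparable sites match, so the percent identity is 17/23 × 100 = 73.9%.

73.9%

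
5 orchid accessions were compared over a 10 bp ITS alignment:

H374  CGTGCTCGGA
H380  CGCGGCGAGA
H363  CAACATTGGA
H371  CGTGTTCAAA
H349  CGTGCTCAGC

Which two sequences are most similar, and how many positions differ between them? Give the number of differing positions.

Pairwise Hamming distances:
  H374 vs H380: 5
  H374 vs H363: 5
  H374 vs H371: 3
  H374 vs H349: 2
  H380 vs H363: 7
  H380 vs H371: 5
  H380 vs H349: 5
  H363 vs H371: 7
  H363 vs H349: 7
  H371 vs H349: 3
The smallest is 2, between H374 and H349.

2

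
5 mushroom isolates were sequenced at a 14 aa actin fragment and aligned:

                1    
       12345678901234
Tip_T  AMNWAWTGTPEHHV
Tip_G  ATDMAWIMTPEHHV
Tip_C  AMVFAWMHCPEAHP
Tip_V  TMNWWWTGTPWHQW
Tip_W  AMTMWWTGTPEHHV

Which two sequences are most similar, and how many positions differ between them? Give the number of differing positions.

3

Pairwise Hamming distances:
  Tip_T vs Tip_G: 5
  Tip_T vs Tip_C: 7
  Tip_T vs Tip_V: 5
  Tip_T vs Tip_W: 3
  Tip_G vs Tip_C: 8
  Tip_G vs Tip_V: 10
  Tip_G vs Tip_W: 5
  Tip_C vs Tip_V: 11
  Tip_C vs Tip_W: 8
  Tip_V vs Tip_W: 6
The smallest is 3, between Tip_T and Tip_W.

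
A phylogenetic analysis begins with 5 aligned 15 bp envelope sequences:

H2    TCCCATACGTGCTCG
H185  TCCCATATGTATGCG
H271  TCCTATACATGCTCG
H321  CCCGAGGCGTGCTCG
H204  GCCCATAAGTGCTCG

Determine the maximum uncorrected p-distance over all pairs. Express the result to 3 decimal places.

0.533

Pairwise Hamming distances:
  H2 vs H185: 4
  H2 vs H271: 2
  H2 vs H321: 4
  H2 vs H204: 2
  H185 vs H271: 6
  H185 vs H321: 8
  H185 vs H204: 5
  H271 vs H321: 5
  H271 vs H204: 4
  H321 vs H204: 5
The largest is 8 mismatches, between H185 and H321; p = 8/15 = 0.533.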